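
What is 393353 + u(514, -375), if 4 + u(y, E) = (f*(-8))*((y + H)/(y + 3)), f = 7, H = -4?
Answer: 203332873/517 ≈ 3.9329e+5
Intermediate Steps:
u(y, E) = -4 - 56*(-4 + y)/(3 + y) (u(y, E) = -4 + (7*(-8))*((y - 4)/(y + 3)) = -4 - 56*(-4 + y)/(3 + y))
393353 + u(514, -375) = 393353 + 4*(53 - 15*514)/(3 + 514) = 393353 + 4*(53 - 7710)/517 = 393353 + 4*(1/517)*(-7657) = 393353 - 30628/517 = 203332873/517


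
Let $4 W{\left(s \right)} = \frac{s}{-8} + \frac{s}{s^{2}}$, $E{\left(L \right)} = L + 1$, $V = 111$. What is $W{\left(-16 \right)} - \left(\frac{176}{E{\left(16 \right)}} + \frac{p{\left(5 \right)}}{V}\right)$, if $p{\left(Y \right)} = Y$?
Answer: $- \frac{1197247}{120768} \approx -9.9136$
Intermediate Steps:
$E{\left(L \right)} = 1 + L$
$W{\left(s \right)} = - \frac{s}{32} + \frac{1}{4 s}$ ($W{\left(s \right)} = \frac{\frac{s}{-8} + \frac{s}{s^{2}}}{4} = \frac{s \left(- \frac{1}{8}\right) + \frac{s}{s^{2}}}{4} = \frac{- \frac{s}{8} + \frac{1}{s}}{4} = \frac{\frac{1}{s} - \frac{s}{8}}{4} = - \frac{s}{32} + \frac{1}{4 s}$)
$W{\left(-16 \right)} - \left(\frac{176}{E{\left(16 \right)}} + \frac{p{\left(5 \right)}}{V}\right) = \frac{8 - \left(-16\right)^{2}}{32 \left(-16\right)} - \left(\frac{176}{1 + 16} + \frac{5}{111}\right) = \frac{1}{32} \left(- \frac{1}{16}\right) \left(8 - 256\right) - \left(\frac{176}{17} + 5 \cdot \frac{1}{111}\right) = \frac{1}{32} \left(- \frac{1}{16}\right) \left(8 - 256\right) - \left(176 \cdot \frac{1}{17} + \frac{5}{111}\right) = \frac{1}{32} \left(- \frac{1}{16}\right) \left(-248\right) - \left(\frac{176}{17} + \frac{5}{111}\right) = \frac{31}{64} - \frac{19621}{1887} = - \frac{1197247}{120768}$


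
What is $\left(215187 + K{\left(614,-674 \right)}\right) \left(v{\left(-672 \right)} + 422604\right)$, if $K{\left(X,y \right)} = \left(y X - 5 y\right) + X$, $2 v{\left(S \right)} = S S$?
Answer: $-126220007340$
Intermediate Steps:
$v{\left(S \right)} = \frac{S^{2}}{2}$ ($v{\left(S \right)} = \frac{S S}{2} = \frac{S^{2}}{2}$)
$K{\left(X,y \right)} = X - 5 y + X y$ ($K{\left(X,y \right)} = \left(X y - 5 y\right) + X = \left(- 5 y + X y\right) + X = X - 5 y + X y$)
$\left(215187 + K{\left(614,-674 \right)}\right) \left(v{\left(-672 \right)} + 422604\right) = \left(215187 + \left(614 - -3370 + 614 \left(-674\right)\right)\right) \left(\frac{\left(-672\right)^{2}}{2} + 422604\right) = \left(215187 + \left(614 + 3370 - 413836\right)\right) \left(\frac{1}{2} \cdot 451584 + 422604\right) = \left(215187 - 409852\right) \left(225792 + 422604\right) = \left(-194665\right) 648396 = -126220007340$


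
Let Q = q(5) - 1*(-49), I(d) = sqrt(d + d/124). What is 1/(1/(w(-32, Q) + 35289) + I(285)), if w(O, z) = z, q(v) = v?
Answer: -4382532/44500172495501 + 62456382450*sqrt(1767)/44500172495501 ≈ 0.058997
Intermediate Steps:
I(d) = 5*sqrt(155)*sqrt(d)/62 (I(d) = sqrt(d + d*(1/124)) = sqrt(d + d/124) = sqrt(125*d/124) = 5*sqrt(155)*sqrt(d)/62)
Q = 54 (Q = 5 - 1*(-49) = 5 + 49 = 54)
1/(1/(w(-32, Q) + 35289) + I(285)) = 1/(1/(54 + 35289) + 5*sqrt(155)*sqrt(285)/62) = 1/(1/35343 + 25*sqrt(1767)/62)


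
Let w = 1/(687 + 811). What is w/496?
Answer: 1/743008 ≈ 1.3459e-6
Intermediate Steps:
w = 1/1498 ≈ 0.00066756
w/496 = (1/1498)/496 = (1/1498)*(1/496) = 1/743008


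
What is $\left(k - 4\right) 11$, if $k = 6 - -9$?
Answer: $121$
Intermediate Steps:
$k = 15$ ($k = 6 + 9 = 15$)
$\left(k - 4\right) 11 = \left(15 - 4\right) 11 = 11 \cdot 11 = 121$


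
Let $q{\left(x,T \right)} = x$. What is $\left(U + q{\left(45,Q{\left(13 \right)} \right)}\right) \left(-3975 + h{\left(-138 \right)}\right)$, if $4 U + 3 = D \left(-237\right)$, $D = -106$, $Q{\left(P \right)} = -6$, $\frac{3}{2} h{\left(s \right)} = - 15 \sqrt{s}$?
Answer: $- \frac{100563525}{4} - \frac{126495 i \sqrt{138}}{2} \approx -2.5141 \cdot 10^{7} - 7.4299 \cdot 10^{5} i$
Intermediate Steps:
$h{\left(s \right)} = - 10 \sqrt{s}$ ($h{\left(s \right)} = \frac{2 \left(- 15 \sqrt{s}\right)}{3} = - 10 \sqrt{s}$)
$U = \frac{25119}{4}$ ($U = - \frac{3}{4} + \frac{\left(-106\right) \left(-237\right)}{4} = - \frac{3}{4} + \frac{1}{4} \cdot 25122 = - \frac{3}{4} + \frac{12561}{2} = \frac{25119}{4} \approx 6279.8$)
$\left(U + q{\left(45,Q{\left(13 \right)} \right)}\right) \left(-3975 + h{\left(-138 \right)}\right) = \left(\frac{25119}{4} + 45\right) \left(-3975 - 10 \sqrt{-138}\right) = \frac{25299 \left(-3975 - 10 i \sqrt{138}\right)}{4} = - \frac{100563525}{4} - \frac{126495 i \sqrt{138}}{2}$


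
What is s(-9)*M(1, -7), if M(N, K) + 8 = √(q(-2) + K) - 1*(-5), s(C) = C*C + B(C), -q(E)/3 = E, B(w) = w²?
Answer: -486 + 162*I ≈ -486.0 + 162.0*I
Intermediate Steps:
q(E) = -3*E
s(C) = 2*C² (s(C) = C*C + C² = C² + C² = 2*C²)
M(N, K) = -3 + √(6 + K) (M(N, K) = -8 + (√(-3*(-2) + K) - 1*(-5)) = -8 + (√(6 + K) + 5) = -8 + (5 + √(6 + K)) = -3 + √(6 + K))
s(-9)*M(1, -7) = (2*(-9)²)*(-3 + √(6 - 7)) = (2*81)*(-3 + √(-1)) = 162*(-3 + I) = -486 + 162*I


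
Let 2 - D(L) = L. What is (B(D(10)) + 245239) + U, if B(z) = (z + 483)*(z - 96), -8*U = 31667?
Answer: 1535045/8 ≈ 1.9188e+5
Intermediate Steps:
D(L) = 2 - L
U = -31667/8 (U = -⅛*31667 = -31667/8 ≈ -3958.4)
B(z) = (-96 + z)*(483 + z) (B(z) = (483 + z)*(-96 + z) = (-96 + z)*(483 + z))
(B(D(10)) + 245239) + U = ((-46368 + (2 - 1*10)² + 387*(2 - 1*10)) + 245239) - 31667/8 = ((-46368 + (2 - 10)² + 387*(2 - 10)) + 245239) - 31667/8 = ((-46368 + (-8)² + 387*(-8)) + 245239) - 31667/8 = ((-46368 + 64 - 3096) + 245239) - 31667/8 = (-49400 + 245239) - 31667/8 = 195839 - 31667/8 = 1535045/8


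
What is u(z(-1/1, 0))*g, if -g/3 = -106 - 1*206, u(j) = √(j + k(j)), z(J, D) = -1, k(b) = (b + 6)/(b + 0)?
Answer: 936*I*√6 ≈ 2292.7*I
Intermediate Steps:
k(b) = (6 + b)/b
u(j) = √(j + (6 + j)/j)
g = 936 (g = -3*(-106 - 1*206) = -3*(-106 - 206) = -3*(-312) = 936)
u(z(-1/1, 0))*g = √(1 - 1 + 6/(-1))*936 = √(1 - 1 + 6*(-1))*936 = √(1 - 1 - 6)*936 = √(-6)*936 = (I*√6)*936 = 936*I*√6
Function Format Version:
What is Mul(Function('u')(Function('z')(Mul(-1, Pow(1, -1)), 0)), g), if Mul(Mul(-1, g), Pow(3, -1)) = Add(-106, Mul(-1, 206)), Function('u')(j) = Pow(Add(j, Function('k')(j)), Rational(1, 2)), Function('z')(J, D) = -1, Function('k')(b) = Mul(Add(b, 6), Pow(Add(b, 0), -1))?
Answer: Mul(936, I, Pow(6, Rational(1, 2))) ≈ Mul(2292.7, I)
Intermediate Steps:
Function('k')(b) = Mul(Pow(b, -1), Add(6, b)) (Function('k')(b) = Mul(Add(6, b), Pow(b, -1)) = Mul(Pow(b, -1), Add(6, b)))
Function('u')(j) = Pow(Add(j, Mul(Pow(j, -1), Add(6, j))), Rational(1, 2))
g = 936 (g = Mul(-3, Add(-106, Mul(-1, 206))) = Mul(-3, Add(-106, -206)) = Mul(-3, -312) = 936)
Mul(Function('u')(Function('z')(Mul(-1, Pow(1, -1)), 0)), g) = Mul(Pow(Add(1, -1, Mul(6, Pow(-1, -1))), Rational(1, 2)), 936) = Mul(Pow(Add(1, -1, Mul(6, -1)), Rational(1, 2)), 936) = Mul(Pow(Add(1, -1, -6), Rational(1, 2)), 936) = Mul(Pow(-6, Rational(1, 2)), 936) = Mul(Mul(I, Pow(6, Rational(1, 2))), 936) = Mul(936, I, Pow(6, Rational(1, 2)))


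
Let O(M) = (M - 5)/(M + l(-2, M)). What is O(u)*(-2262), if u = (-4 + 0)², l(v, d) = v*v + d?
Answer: -4147/6 ≈ -691.17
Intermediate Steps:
l(v, d) = d + v² (l(v, d) = v² + d = d + v²)
u = 16 (u = (-4)² = 16)
O(M) = (-5 + M)/(4 + 2*M) (O(M) = (M - 5)/(M + (M + (-2)²)) = (-5 + M)/(M + (M + 4)) = (-5 + M)/(M + (4 + M)) = (-5 + M)/(4 + 2*M))
O(u)*(-2262) = ((-5 + 16)/(2*(2 + 16)))*(-2262) = ((½)*11/18)*(-2262) = ((½)*(1/18)*11)*(-2262) = (11/36)*(-2262) = -4147/6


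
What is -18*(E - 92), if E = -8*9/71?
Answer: 118872/71 ≈ 1674.3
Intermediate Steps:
E = -72/71 (E = -72*1/71 = -72/71 ≈ -1.0141)
-18*(E - 92) = -18*(-72/71 - 92) = -18*(-6604/71) = 118872/71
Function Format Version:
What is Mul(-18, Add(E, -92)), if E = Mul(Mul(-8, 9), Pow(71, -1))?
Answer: Rational(118872, 71) ≈ 1674.3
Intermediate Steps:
E = Rational(-72, 71) (E = Mul(-72, Rational(1, 71)) = Rational(-72, 71) ≈ -1.0141)
Mul(-18, Add(E, -92)) = Mul(-18, Add(Rational(-72, 71), -92)) = Mul(-18, Rational(-6604, 71)) = Rational(118872, 71)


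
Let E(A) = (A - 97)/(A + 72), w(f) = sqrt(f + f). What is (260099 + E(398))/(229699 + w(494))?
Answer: 4011424976267/3542566559730 - 17463833*sqrt(247)/1771283279865 ≈ 1.1322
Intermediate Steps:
w(f) = sqrt(2)*sqrt(f) (w(f) = sqrt(2*f) = sqrt(2)*sqrt(f))
E(A) = (-97 + A)/(72 + A)
(260099 + E(398))/(229699 + w(494)) = (260099 + (-97 + 398)/(72 + 398))/(229699 + sqrt(2)*sqrt(494)) = (260099 + 301/470)/(229699 + 2*sqrt(247)) = 122246831/(470*(229699 + 2*sqrt(247)))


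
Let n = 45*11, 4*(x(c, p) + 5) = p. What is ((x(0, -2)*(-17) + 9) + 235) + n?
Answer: 1665/2 ≈ 832.50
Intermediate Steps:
x(c, p) = -5 + p/4
n = 495
((x(0, -2)*(-17) + 9) + 235) + n = (((-5 + (1/4)*(-2))*(-17) + 9) + 235) + 495 = (((-5 - 1/2)*(-17) + 9) + 235) + 495 = ((-11/2*(-17) + 9) + 235) + 495 = ((187/2 + 9) + 235) + 495 = (205/2 + 235) + 495 = 675/2 + 495 = 1665/2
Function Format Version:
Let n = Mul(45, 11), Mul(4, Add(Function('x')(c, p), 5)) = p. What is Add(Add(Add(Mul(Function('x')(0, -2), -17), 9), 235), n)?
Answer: Rational(1665, 2) ≈ 832.50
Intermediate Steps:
Function('x')(c, p) = Add(-5, Mul(Rational(1, 4), p))
n = 495
Add(Add(Add(Mul(Function('x')(0, -2), -17), 9), 235), n) = Add(Add(Add(Mul(Add(-5, Mul(Rational(1, 4), -2)), -17), 9), 235), 495) = Add(Add(Add(Mul(Add(-5, Rational(-1, 2)), -17), 9), 235), 495) = Add(Add(Add(Mul(Rational(-11, 2), -17), 9), 235), 495) = Add(Add(Add(Rational(187, 2), 9), 235), 495) = Add(Add(Rational(205, 2), 235), 495) = Add(Rational(675, 2), 495) = Rational(1665, 2)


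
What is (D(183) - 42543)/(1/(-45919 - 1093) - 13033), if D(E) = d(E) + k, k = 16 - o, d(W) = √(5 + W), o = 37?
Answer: 667006256/204235799 - 94024*√47/612707397 ≈ 3.2648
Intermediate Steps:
k = -21 (k = 16 - 1*37 = 16 - 37 = -21)
D(E) = -21 + √(5 + E) (D(E) = √(5 + E) - 21 = -21 + √(5 + E))
(D(183) - 42543)/(1/(-45919 - 1093) - 13033) = ((-21 + √(5 + 183)) - 42543)/(1/(-45919 - 1093) - 13033) = ((-21 + √188) - 42543)/(1/(-47012) - 13033) = ((-21 + 2*√47) - 42543)/(-1/47012 - 13033) = (-42564 + 2*√47)/(-612707397/47012) = (-42564 + 2*√47)*(-47012/612707397) = 667006256/204235799 - 94024*√47/612707397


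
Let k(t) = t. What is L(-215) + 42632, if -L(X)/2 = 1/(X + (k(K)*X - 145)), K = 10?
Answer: 53503161/1255 ≈ 42632.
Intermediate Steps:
L(X) = -2/(-145 + 11*X) (L(X) = -2/(X + (10*X - 145)) = -2/(X + (-145 + 10*X)) = -2/(-145 + 11*X))
L(-215) + 42632 = -2/(-145 + 11*(-215)) + 42632 = -2/(-145 - 2365) + 42632 = -2/(-2510) + 42632 = -2*(-1/2510) + 42632 = 1/1255 + 42632 = 53503161/1255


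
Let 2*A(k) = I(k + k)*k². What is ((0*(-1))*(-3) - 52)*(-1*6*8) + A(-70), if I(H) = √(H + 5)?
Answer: 2496 + 7350*I*√15 ≈ 2496.0 + 28466.0*I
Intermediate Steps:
I(H) = √(5 + H)
A(k) = k²*√(5 + 2*k)/2 (A(k) = (√(5 + (k + k))*k²)/2 = (√(5 + 2*k)*k²)/2 = (k²*√(5 + 2*k))/2 = k²*√(5 + 2*k)/2)
((0*(-1))*(-3) - 52)*(-1*6*8) + A(-70) = ((0*(-1))*(-3) - 52)*(-1*6*8) + (½)*(-70)²*√(5 + 2*(-70)) = (0*(-3) - 52)*(-6*8) + (½)*4900*√(5 - 140) = (0 - 52)*(-48) + (½)*4900*√(-135) = -52*(-48) + (½)*4900*(3*I*√15) = 2496 + 7350*I*√15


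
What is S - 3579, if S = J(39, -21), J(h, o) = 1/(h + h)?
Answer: -279161/78 ≈ -3579.0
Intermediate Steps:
J(h, o) = 1/(2*h)
S = 1/78 (S = (1/2)/39 = (1/2)*(1/39) = 1/78 ≈ 0.012821)
S - 3579 = 1/78 - 3579 = -279161/78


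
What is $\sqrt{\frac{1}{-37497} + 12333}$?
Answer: $\frac{10 \sqrt{173405063985}}{37497} \approx 111.05$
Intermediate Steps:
$\sqrt{\frac{1}{-37497} + 12333} = \sqrt{- \frac{1}{37497} + 12333} = \sqrt{\frac{462450500}{37497}} = \frac{10 \sqrt{173405063985}}{37497}$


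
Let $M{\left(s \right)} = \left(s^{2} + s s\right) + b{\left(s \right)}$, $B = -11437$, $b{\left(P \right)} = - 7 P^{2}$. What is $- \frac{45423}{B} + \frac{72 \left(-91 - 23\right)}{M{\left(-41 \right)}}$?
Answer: $\frac{475655211}{96127985} \approx 4.9481$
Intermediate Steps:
$M{\left(s \right)} = - 5 s^{2}$ ($M{\left(s \right)} = \left(s^{2} + s s\right) - 7 s^{2} = \left(s^{2} + s^{2}\right) - 7 s^{2} = 2 s^{2} - 7 s^{2} = - 5 s^{2}$)
$- \frac{45423}{B} + \frac{72 \left(-91 - 23\right)}{M{\left(-41 \right)}} = - \frac{45423}{-11437} + \frac{72 \left(-91 - 23\right)}{\left(-5\right) \left(-41\right)^{2}} = \left(-45423\right) \left(- \frac{1}{11437}\right) + \frac{72 \left(-114\right)}{\left(-5\right) 1681} = \frac{45423}{11437} - \frac{8208}{-8405} = \frac{45423}{11437} - - \frac{8208}{8405} = \frac{45423}{11437} + \frac{8208}{8405} = \frac{475655211}{96127985}$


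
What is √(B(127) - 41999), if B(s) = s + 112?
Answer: 12*I*√290 ≈ 204.35*I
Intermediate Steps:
B(s) = 112 + s
√(B(127) - 41999) = √((112 + 127) - 41999) = √(239 - 41999) = √(-41760) = 12*I*√290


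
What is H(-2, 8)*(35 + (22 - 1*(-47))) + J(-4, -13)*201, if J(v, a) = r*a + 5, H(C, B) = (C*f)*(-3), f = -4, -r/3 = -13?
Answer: -103398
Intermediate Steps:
r = 39 (r = -3*(-13) = 39)
H(C, B) = 12*C (H(C, B) = (C*(-4))*(-3) = -4*C*(-3) = 12*C)
J(v, a) = 5 + 39*a (J(v, a) = 39*a + 5 = 5 + 39*a)
H(-2, 8)*(35 + (22 - 1*(-47))) + J(-4, -13)*201 = (12*(-2))*(35 + (22 - 1*(-47))) + (5 + 39*(-13))*201 = -24*(35 + (22 + 47)) + (5 - 507)*201 = -24*(35 + 69) - 502*201 = -24*104 - 100902 = -2496 - 100902 = -103398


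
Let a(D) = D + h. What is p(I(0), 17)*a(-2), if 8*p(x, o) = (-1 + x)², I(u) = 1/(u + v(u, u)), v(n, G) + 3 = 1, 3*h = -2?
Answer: -¾ ≈ -0.75000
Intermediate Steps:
h = -⅔ (h = (⅓)*(-2) = -⅔ ≈ -0.66667)
v(n, G) = -2 (v(n, G) = -3 + 1 = -2)
a(D) = -⅔ + D (a(D) = D - ⅔ = -⅔ + D)
I(u) = 1/(-2 + u) (I(u) = 1/(u - 2) = 1/(-2 + u))
p(x, o) = (-1 + x)²/8
p(I(0), 17)*a(-2) = ((-1 + 1/(-2 + 0))²/8)*(-⅔ - 2) = ((-1 + 1/(-2))²/8)*(-8/3) = ((-1 - ½)²/8)*(-8/3) = ((-3/2)²/8)*(-8/3) = ((⅛)*(9/4))*(-8/3) = (9/32)*(-8/3) = -¾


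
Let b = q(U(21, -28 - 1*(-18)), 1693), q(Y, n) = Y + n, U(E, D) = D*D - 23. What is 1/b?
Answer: 1/1770 ≈ 0.00056497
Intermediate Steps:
U(E, D) = -23 + D² (U(E, D) = D² - 23 = -23 + D²)
b = 1770 (b = (-23 + (-28 - 1*(-18))²) + 1693 = (-23 + (-28 + 18)²) + 1693 = (-23 + (-10)²) + 1693 = (-23 + 100) + 1693 = 77 + 1693 = 1770)
1/b = 1/1770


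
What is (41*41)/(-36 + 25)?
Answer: -1681/11 ≈ -152.82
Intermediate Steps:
(41*41)/(-36 + 25) = 1681/(-11) = 1681*(-1/11) = -1681/11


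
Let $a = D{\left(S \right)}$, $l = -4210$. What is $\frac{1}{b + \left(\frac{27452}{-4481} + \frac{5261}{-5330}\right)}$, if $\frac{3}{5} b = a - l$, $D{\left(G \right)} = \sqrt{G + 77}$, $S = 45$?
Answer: $\frac{35986296825169172430}{252246125888313961802609} - \frac{8556488380693500 \sqrt{122}}{252246125888313961802609} \approx 0.00014229$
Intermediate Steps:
$D{\left(G \right)} = \sqrt{77 + G}$
$a = \sqrt{122}$ ($a = \sqrt{77 + 45} = \sqrt{122} \approx 11.045$)
$b = \frac{21050}{3} + \frac{5 \sqrt{122}}{3}$ ($b = \frac{5 \left(\sqrt{122} - -4210\right)}{3} = \frac{5 \left(\sqrt{122} + 4210\right)}{3} = \frac{5 \left(4210 + \sqrt{122}\right)}{3} = \frac{21050}{3} + \frac{5 \sqrt{122}}{3} \approx 7035.1$)
$\frac{1}{b + \left(\frac{27452}{-4481} + \frac{5261}{-5330}\right)} = \frac{1}{\left(\frac{21050}{3} + \frac{5 \sqrt{122}}{3}\right) + \left(\frac{27452}{-4481} + \frac{5261}{-5330}\right)} = \frac{1}{\left(\frac{21050}{3} + \frac{5 \sqrt{122}}{3}\right) + \left(27452 \left(- \frac{1}{4481}\right) + 5261 \left(- \frac{1}{5330}\right)\right)} = \frac{1}{\left(\frac{21050}{3} + \frac{5 \sqrt{122}}{3}\right) - \frac{169893701}{23883730}} = \frac{1}{\frac{502242835397}{71651190} + \frac{5 \sqrt{122}}{3}}$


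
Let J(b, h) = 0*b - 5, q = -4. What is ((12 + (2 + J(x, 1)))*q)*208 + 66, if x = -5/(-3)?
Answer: -7422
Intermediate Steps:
x = 5/3 (x = -5*(-1/3) = 5/3 ≈ 1.6667)
J(b, h) = -5 (J(b, h) = 0 - 5 = -5)
((12 + (2 + J(x, 1)))*q)*208 + 66 = ((12 + (2 - 5))*(-4))*208 + 66 = ((12 - 3)*(-4))*208 + 66 = (9*(-4))*208 + 66 = -36*208 + 66 = -7488 + 66 = -7422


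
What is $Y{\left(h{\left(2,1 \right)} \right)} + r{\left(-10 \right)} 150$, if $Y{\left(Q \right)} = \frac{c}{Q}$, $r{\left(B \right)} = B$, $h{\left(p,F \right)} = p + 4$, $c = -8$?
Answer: $- \frac{4504}{3} \approx -1501.3$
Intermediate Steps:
$h{\left(p,F \right)} = 4 + p$
$Y{\left(Q \right)} = - \frac{8}{Q}$
$Y{\left(h{\left(2,1 \right)} \right)} + r{\left(-10 \right)} 150 = - \frac{8}{4 + 2} - 1500 = - \frac{8}{6} - 1500 = \left(-8\right) \frac{1}{6} - 1500 = - \frac{4}{3} - 1500 = - \frac{4504}{3}$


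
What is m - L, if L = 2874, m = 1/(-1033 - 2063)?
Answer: -8897905/3096 ≈ -2874.0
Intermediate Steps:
m = -1/3096 (m = 1/(-3096) = -1/3096 ≈ -0.00032300)
m - L = -1/3096 - 1*2874 = -1/3096 - 2874 = -8897905/3096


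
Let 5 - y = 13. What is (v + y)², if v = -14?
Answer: 484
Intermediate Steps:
y = -8 (y = 5 - 1*13 = 5 - 13 = -8)
(v + y)² = (-14 - 8)² = (-22)² = 484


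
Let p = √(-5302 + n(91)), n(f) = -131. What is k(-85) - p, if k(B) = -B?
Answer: 85 - I*√5433 ≈ 85.0 - 73.709*I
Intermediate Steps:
p = I*√5433 (p = √(-5302 - 131) = √(-5433) = I*√5433 ≈ 73.709*I)
k(-85) - p = -1*(-85) - I*√5433 = 85 - I*√5433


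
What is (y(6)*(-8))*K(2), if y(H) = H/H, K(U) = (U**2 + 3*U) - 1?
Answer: -72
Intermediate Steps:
K(U) = -1 + U**2 + 3*U
y(H) = 1
(y(6)*(-8))*K(2) = (1*(-8))*(-1 + 2**2 + 3*2) = -8*(-1 + 4 + 6) = -8*9 = -72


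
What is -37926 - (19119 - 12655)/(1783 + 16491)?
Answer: -346533094/9137 ≈ -37926.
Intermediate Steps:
-37926 - (19119 - 12655)/(1783 + 16491) = -37926 - 6464/18274 = -37926 - 1*3232/9137 = -37926 - 3232/9137 = -346533094/9137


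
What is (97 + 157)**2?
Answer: 64516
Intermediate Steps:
(97 + 157)**2 = 254**2 = 64516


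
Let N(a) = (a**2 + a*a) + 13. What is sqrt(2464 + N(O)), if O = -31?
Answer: sqrt(4399) ≈ 66.325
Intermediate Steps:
N(a) = 13 + 2*a**2 (N(a) = (a**2 + a**2) + 13 = 2*a**2 + 13 = 13 + 2*a**2)
sqrt(2464 + N(O)) = sqrt(2464 + (13 + 2*(-31)**2)) = sqrt(2464 + (13 + 2*961)) = sqrt(2464 + (13 + 1922)) = sqrt(2464 + 1935) = sqrt(4399)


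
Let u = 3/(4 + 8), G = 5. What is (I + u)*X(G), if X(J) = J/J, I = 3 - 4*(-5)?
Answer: 93/4 ≈ 23.250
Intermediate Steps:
I = 23 (I = 3 + 20 = 23)
u = 1/4 (u = 3/12 = (1/12)*3 = 1/4 ≈ 0.25000)
X(J) = 1
(I + u)*X(G) = (23 + 1/4)*1 = (93/4)*1 = 93/4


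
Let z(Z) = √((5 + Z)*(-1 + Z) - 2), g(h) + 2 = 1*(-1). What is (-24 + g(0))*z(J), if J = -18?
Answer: -189*√5 ≈ -422.62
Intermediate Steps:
g(h) = -3 (g(h) = -2 + 1*(-1) = -2 - 1 = -3)
z(Z) = √(-2 + (-1 + Z)*(5 + Z)) (z(Z) = √((-1 + Z)*(5 + Z) - 2) = √(-2 + (-1 + Z)*(5 + Z)))
(-24 + g(0))*z(J) = (-24 - 3)*√(-7 + (-18)² + 4*(-18)) = -27*√(-7 + 324 - 72) = -189*√5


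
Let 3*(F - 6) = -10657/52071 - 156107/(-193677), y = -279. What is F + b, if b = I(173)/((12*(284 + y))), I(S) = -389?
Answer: -57057020261/201699101340 ≈ -0.28288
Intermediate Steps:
F = 62531274338/10084955067 (F = 6 + (-10657/52071 - 156107/(-193677))/3 = 6 + (-10657*1/52071 - 156107*(-1/193677))/3 = 6 + (-10657/52071 + 156107/193677)/3 = 6 + (⅓)*(2021543936/3361651689) = 6 + 2021543936/10084955067 = 62531274338/10084955067 ≈ 6.2005)
b = -389/60 (b = -389*1/(12*(284 - 279)) = -389/(12*5) = -389/60 ≈ -6.4833)
F + b = 62531274338/10084955067 - 389/60 = -57057020261/201699101340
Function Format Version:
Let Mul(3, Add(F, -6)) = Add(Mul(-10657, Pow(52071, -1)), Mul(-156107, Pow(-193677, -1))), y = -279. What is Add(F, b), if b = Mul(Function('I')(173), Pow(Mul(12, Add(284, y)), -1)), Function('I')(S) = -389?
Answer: Rational(-57057020261, 201699101340) ≈ -0.28288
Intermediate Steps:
F = Rational(62531274338, 10084955067) (F = Add(6, Mul(Rational(1, 3), Add(Mul(-10657, Pow(52071, -1)), Mul(-156107, Pow(-193677, -1))))) = Add(6, Mul(Rational(1, 3), Add(Mul(-10657, Rational(1, 52071)), Mul(-156107, Rational(-1, 193677))))) = Add(6, Mul(Rational(1, 3), Add(Rational(-10657, 52071), Rational(156107, 193677)))) = Add(6, Mul(Rational(1, 3), Rational(2021543936, 3361651689))) = Add(6, Rational(2021543936, 10084955067)) = Rational(62531274338, 10084955067) ≈ 6.2005)
b = Rational(-389, 60) (b = Mul(-389, Pow(Mul(12, Add(284, -279)), -1)) = Mul(-389, Pow(Mul(12, 5), -1)) = Mul(-389, Pow(60, -1)) = Mul(-389, Rational(1, 60)) = Rational(-389, 60) ≈ -6.4833)
Add(F, b) = Add(Rational(62531274338, 10084955067), Rational(-389, 60)) = Rational(-57057020261, 201699101340)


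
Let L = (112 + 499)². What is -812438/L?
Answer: -812438/373321 ≈ -2.1762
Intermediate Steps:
L = 373321 (L = 611² = 373321)
-812438/L = -812438/373321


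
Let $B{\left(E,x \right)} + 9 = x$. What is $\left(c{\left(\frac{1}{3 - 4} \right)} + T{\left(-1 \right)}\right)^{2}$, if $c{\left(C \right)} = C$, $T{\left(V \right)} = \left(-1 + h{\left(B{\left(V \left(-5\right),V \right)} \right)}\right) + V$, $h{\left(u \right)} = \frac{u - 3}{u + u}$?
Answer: $\frac{2209}{400} \approx 5.5225$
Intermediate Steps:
$B{\left(E,x \right)} = -9 + x$
$h{\left(u \right)} = \frac{-3 + u}{2 u}$
$T{\left(V \right)} = -1 + V + \frac{-12 + V}{2 \left(-9 + V\right)}$ ($T{\left(V \right)} = \left(-1 + \frac{-3 + \left(-9 + V\right)}{2 \left(-9 + V\right)}\right) + V = \left(-1 + \frac{-12 + V}{2 \left(-9 + V\right)}\right) + V = -1 + V + \frac{-12 + V}{2 \left(-9 + V\right)}$)
$\left(c{\left(\frac{1}{3 - 4} \right)} + T{\left(-1 \right)}\right)^{2} = \left(\frac{1}{3 - 4} + \frac{3 + \left(-1\right)^{2} - - \frac{19}{2}}{-9 - 1}\right)^{2} = \left(\frac{1}{-1} + \frac{3 + 1 + \frac{19}{2}}{-10}\right)^{2} = \left(-1 - \frac{27}{20}\right)^{2} = \left(- \frac{47}{20}\right)^{2} = \frac{2209}{400}$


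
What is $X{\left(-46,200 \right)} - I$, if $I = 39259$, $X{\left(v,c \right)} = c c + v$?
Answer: $695$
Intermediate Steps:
$X{\left(v,c \right)} = v + c^{2}$ ($X{\left(v,c \right)} = c^{2} + v = v + c^{2}$)
$X{\left(-46,200 \right)} - I = \left(-46 + 200^{2}\right) - 39259 = \left(-46 + 40000\right) - 39259 = 39954 - 39259 = 695$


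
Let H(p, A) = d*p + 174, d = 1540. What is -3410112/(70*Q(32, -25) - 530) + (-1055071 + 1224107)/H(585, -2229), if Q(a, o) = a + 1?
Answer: -384057797026/200488965 ≈ -1915.6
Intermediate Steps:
Q(a, o) = 1 + a
H(p, A) = 174 + 1540*p (H(p, A) = 1540*p + 174 = 174 + 1540*p)
-3410112/(70*Q(32, -25) - 530) + (-1055071 + 1224107)/H(585, -2229) = -3410112/(70*(1 + 32) - 530) + (-1055071 + 1224107)/(174 + 1540*585) = -3410112/(70*33 - 530) + 169036/(174 + 900900) = -3410112/(2310 - 530) + 169036/901074 = -3410112/1780 + 169036*(1/901074) = -3410112*1/1780 + 84518/450537 = -852528/445 + 84518/450537 = -384057797026/200488965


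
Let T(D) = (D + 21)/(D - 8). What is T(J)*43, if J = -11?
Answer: -430/19 ≈ -22.632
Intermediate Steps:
T(D) = (21 + D)/(-8 + D)
T(J)*43 = ((21 - 11)/(-8 - 11))*43 = (10/(-19))*43 = -1/19*10*43 = -10/19*43 = -430/19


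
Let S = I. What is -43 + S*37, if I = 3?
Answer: 68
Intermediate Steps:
S = 3
-43 + S*37 = -43 + 3*37 = -43 + 111 = 68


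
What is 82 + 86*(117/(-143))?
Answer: 128/11 ≈ 11.636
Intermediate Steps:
82 + 86*(117/(-143)) = 82 + 86*(117*(-1/143)) = 82 + 86*(-9/11) = 82 - 774/11 = 128/11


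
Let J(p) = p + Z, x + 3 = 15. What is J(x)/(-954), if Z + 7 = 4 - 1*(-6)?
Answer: -5/318 ≈ -0.015723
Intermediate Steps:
x = 12 (x = -3 + 15 = 12)
Z = 3 (Z = -7 + (4 - 1*(-6)) = -7 + (4 + 6) = -7 + 10 = 3)
J(p) = 3 + p (J(p) = p + 3 = 3 + p)
J(x)/(-954) = (3 + 12)/(-954) = 15*(-1/954) = -5/318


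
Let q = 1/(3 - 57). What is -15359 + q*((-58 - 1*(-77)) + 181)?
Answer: -414793/27 ≈ -15363.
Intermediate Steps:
q = -1/54 (q = 1/(-54) = -1/54 ≈ -0.018519)
-15359 + q*((-58 - 1*(-77)) + 181) = -15359 - ((-58 - 1*(-77)) + 181)/54 = -15359 - ((-58 + 77) + 181)/54 = -15359 - (19 + 181)/54 = -15359 - 1/54*200 = -15359 - 100/27 = -414793/27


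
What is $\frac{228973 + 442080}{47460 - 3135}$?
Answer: $\frac{671053}{44325} \approx 15.139$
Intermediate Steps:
$\frac{228973 + 442080}{47460 - 3135} = \frac{671053}{47460 - 3135} = \frac{671053}{44325}$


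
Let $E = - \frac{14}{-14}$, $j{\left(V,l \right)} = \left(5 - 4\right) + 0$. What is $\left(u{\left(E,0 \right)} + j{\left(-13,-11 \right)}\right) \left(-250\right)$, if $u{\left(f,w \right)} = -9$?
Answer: $2000$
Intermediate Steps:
$j{\left(V,l \right)} = 1$ ($j{\left(V,l \right)} = 1 + 0 = 1$)
$E = 1$ ($E = \left(-14\right) \left(- \frac{1}{14}\right) = 1$)
$\left(u{\left(E,0 \right)} + j{\left(-13,-11 \right)}\right) \left(-250\right) = \left(-9 + 1\right) \left(-250\right) = \left(-8\right) \left(-250\right) = 2000$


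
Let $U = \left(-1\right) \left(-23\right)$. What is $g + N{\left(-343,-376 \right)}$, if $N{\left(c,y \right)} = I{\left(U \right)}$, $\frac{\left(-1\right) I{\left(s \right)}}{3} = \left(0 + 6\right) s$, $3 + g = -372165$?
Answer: $-372582$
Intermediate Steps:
$U = 23$
$g = -372168$ ($g = -3 - 372165 = -372168$)
$I{\left(s \right)} = - 18 s$ ($I{\left(s \right)} = - 3 \left(0 + 6\right) s = - 3 \cdot 6 s = - 18 s$)
$N{\left(c,y \right)} = -414$ ($N{\left(c,y \right)} = \left(-18\right) 23 = -414$)
$g + N{\left(-343,-376 \right)} = -372168 - 414 = -372582$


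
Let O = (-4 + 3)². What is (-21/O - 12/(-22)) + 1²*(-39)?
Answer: -654/11 ≈ -59.455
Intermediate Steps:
O = 1 (O = (-1)² = 1)
(-21/O - 12/(-22)) + 1²*(-39) = (-21/1 - 12/(-22)) + 1²*(-39) = (-21*1 - 12*(-1/22)) + 1*(-39) = (-21 + 6/11) - 39 = -225/11 - 39 = -654/11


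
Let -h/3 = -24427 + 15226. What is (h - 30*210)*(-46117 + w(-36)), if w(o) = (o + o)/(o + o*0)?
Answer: -982387845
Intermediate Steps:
w(o) = 2 (w(o) = (2*o)/(o + 0) = (2*o)/o = 2)
h = 27603 (h = -3*(-24427 + 15226) = -3*(-9201) = 27603)
(h - 30*210)*(-46117 + w(-36)) = (27603 - 30*210)*(-46117 + 2) = (27603 - 6300)*(-46115) = 21303*(-46115) = -982387845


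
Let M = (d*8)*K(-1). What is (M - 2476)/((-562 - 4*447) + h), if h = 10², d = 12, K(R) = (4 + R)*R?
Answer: 1382/1125 ≈ 1.2284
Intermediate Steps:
K(R) = R*(4 + R)
M = -288 (M = (12*8)*(-(4 - 1)) = 96*(-1*3) = 96*(-3) = -288)
h = 100
(M - 2476)/((-562 - 4*447) + h) = (-288 - 2476)/((-562 - 4*447) + 100) = -2764/((-562 - 1788) + 100) = -2764/(-2350 + 100) = -2764/(-2250) = -2764*(-1/2250) = 1382/1125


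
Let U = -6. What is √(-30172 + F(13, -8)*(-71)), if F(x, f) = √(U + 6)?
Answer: 2*I*√7543 ≈ 173.7*I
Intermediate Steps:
F(x, f) = 0 (F(x, f) = √(-6 + 6) = √0 = 0)
√(-30172 + F(13, -8)*(-71)) = √(-30172 + 0*(-71)) = √(-30172 + 0) = √(-30172) = 2*I*√7543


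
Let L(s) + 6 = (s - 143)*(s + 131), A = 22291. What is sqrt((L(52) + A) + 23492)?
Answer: 6*sqrt(809) ≈ 170.66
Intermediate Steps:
L(s) = -6 + (-143 + s)*(131 + s) (L(s) = -6 + (s - 143)*(s + 131) = -6 + (-143 + s)*(131 + s))
sqrt((L(52) + A) + 23492) = sqrt(((-18739 + 52**2 - 12*52) + 22291) + 23492) = sqrt(((-18739 + 2704 - 624) + 22291) + 23492) = sqrt((-16659 + 22291) + 23492) = sqrt(5632 + 23492) = sqrt(29124) = 6*sqrt(809)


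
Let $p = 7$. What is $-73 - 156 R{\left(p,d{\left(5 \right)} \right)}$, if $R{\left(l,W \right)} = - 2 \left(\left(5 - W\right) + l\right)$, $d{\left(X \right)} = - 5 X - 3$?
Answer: $12407$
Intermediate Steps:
$d{\left(X \right)} = -3 - 5 X$
$R{\left(l,W \right)} = -10 - 2 l + 2 W$ ($R{\left(l,W \right)} = - 2 \left(5 + l - W\right) = -10 - 2 l + 2 W$)
$-73 - 156 R{\left(p,d{\left(5 \right)} \right)} = -73 - 156 \left(-10 - 14 + 2 \left(-3 - 25\right)\right) = -73 - 156 \left(-10 - 14 + 2 \left(-28\right)\right) = -73 - 156 \left(-10 - 14 - 56\right) = -73 - -12480 = -73 + 12480 = 12407$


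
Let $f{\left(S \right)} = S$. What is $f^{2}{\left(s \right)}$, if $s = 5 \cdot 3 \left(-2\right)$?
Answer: $900$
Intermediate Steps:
$s = -30$ ($s = 15 \left(-2\right) = -30$)
$f^{2}{\left(s \right)} = \left(-30\right)^{2} = 900$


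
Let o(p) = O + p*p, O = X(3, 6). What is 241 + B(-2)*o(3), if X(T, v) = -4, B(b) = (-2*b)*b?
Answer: 201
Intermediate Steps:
B(b) = -2*b²
O = -4
o(p) = -4 + p² (o(p) = -4 + p*p = -4 + p²)
241 + B(-2)*o(3) = 241 + (-2*(-2)²)*(-4 + 3²) = 241 + (-2*4)*(-4 + 9) = 241 - 8*5 = 241 - 40 = 201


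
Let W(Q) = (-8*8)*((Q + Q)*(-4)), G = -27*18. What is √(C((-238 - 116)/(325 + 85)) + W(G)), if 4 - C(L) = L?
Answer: I*√10456960415/205 ≈ 498.83*I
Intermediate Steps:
G = -486
C(L) = 4 - L
W(Q) = 512*Q (W(Q) = -64*2*Q*(-4) = -(-512)*Q = 512*Q)
√(C((-238 - 116)/(325 + 85)) + W(G)) = √((4 - (-238 - 116)/(325 + 85)) + 512*(-486)) = √((4 - (-354)/410) - 248832) = √((4 - 1*(-177/205)) - 248832) = √((4 + 177/205) - 248832) = √(997/205 - 248832) = √(-51009563/205) = I*√10456960415/205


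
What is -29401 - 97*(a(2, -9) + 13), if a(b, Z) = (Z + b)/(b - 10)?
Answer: -245975/8 ≈ -30747.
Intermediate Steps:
a(b, Z) = (Z + b)/(-10 + b)
-29401 - 97*(a(2, -9) + 13) = -29401 - 97*((-9 + 2)/(-10 + 2) + 13) = -29401 - 97*(-7/(-8) + 13) = -29401 - 97*(-⅛*(-7) + 13) = -29401 - 97*(7/8 + 13) = -29401 - 97*111/8 = -29401 - 10767/8 = -245975/8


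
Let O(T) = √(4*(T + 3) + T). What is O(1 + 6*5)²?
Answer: 167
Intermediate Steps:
O(T) = √(12 + 5*T) (O(T) = √(4*(3 + T) + T) = √((12 + 4*T) + T) = √(12 + 5*T))
O(1 + 6*5)² = (√(12 + 5*(1 + 6*5)))² = (√(12 + 5*(1 + 30)))² = (√(12 + 5*31))² = (√(12 + 155))² = (√167)² = 167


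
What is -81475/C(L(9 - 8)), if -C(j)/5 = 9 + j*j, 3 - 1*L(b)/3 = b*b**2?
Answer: 3259/9 ≈ 362.11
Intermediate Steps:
L(b) = 9 - 3*b**3 (L(b) = 9 - 3*b*b**2 = 9 - 3*b**3)
C(j) = -45 - 5*j**2 (C(j) = -5*(9 + j*j) = -5*(9 + j**2) = -45 - 5*j**2)
-81475/C(L(9 - 8)) = -81475/(-45 - 5*(9 - 3*(9 - 8)**3)**2) = -81475/(-45 - 5*(9 - 3*1**3)**2) = -81475/(-45 - 5*(9 - 3*1)**2) = -81475/(-45 - 5*(9 - 3)**2) = -81475/(-45 - 5*6**2) = -81475/(-45 - 5*36) = -81475/(-45 - 180) = -81475/(-225) = -81475*(-1/225) = 3259/9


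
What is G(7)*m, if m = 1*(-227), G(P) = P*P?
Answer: -11123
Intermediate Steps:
G(P) = P²
m = -227
G(7)*m = 7²*(-227) = 49*(-227) = -11123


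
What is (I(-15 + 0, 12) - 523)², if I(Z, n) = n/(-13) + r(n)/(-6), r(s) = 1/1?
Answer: 1671092641/6084 ≈ 2.7467e+5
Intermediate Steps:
r(s) = 1
I(Z, n) = -⅙ - n/13 (I(Z, n) = n/(-13) + 1/(-6) = n*(-1/13) + 1*(-⅙) = -n/13 - ⅙ = -⅙ - n/13)
(I(-15 + 0, 12) - 523)² = ((-⅙ - 1/13*12) - 523)² = ((-⅙ - 12/13) - 523)² = (-85/78 - 523)² = (-40879/78)² = 1671092641/6084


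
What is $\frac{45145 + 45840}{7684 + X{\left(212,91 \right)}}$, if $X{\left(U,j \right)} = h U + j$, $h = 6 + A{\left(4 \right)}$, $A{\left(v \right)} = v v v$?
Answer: $\frac{18197}{4523} \approx 4.0232$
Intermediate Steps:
$A{\left(v \right)} = v^{3}$ ($A{\left(v \right)} = v^{2} v = v^{3}$)
$h = 70$ ($h = 6 + 4^{3} = 6 + 64 = 70$)
$X{\left(U,j \right)} = j + 70 U$ ($X{\left(U,j \right)} = 70 U + j = j + 70 U$)
$\frac{45145 + 45840}{7684 + X{\left(212,91 \right)}} = \frac{45145 + 45840}{7684 + \left(91 + 70 \cdot 212\right)} = \frac{90985}{7684 + \left(91 + 14840\right)} = \frac{90985}{7684 + 14931} = \frac{90985}{22615} = 90985 \cdot \frac{1}{22615} = \frac{18197}{4523}$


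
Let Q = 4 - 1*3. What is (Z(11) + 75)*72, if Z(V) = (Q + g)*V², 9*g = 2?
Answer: 16048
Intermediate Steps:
Q = 1 (Q = 4 - 3 = 1)
g = 2/9 (g = (⅑)*2 = 2/9 ≈ 0.22222)
Z(V) = 11*V²/9 (Z(V) = (1 + 2/9)*V² = 11*V²/9)
(Z(11) + 75)*72 = ((11/9)*11² + 75)*72 = ((11/9)*121 + 75)*72 = (1331/9 + 75)*72 = (2006/9)*72 = 16048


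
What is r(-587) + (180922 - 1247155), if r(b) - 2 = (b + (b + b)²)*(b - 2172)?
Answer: -3802110182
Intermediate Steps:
r(b) = 2 + (-2172 + b)*(b + 4*b²) (r(b) = 2 + (b + (b + b)²)*(b - 2172) = 2 + (b + (2*b)²)*(-2172 + b) = 2 + (b + 4*b²)*(-2172 + b) = 2 + (-2172 + b)*(b + 4*b²))
r(-587) + (180922 - 1247155) = (2 - 8687*(-587)² - 2172*(-587) + 4*(-587)³) + (180922 - 1247155) = (2 - 8687*344569 + 1274964 + 4*(-202262003)) - 1066233 = (2 - 2993270903 + 1274964 - 809048012) - 1066233 = -3801043949 - 1066233 = -3802110182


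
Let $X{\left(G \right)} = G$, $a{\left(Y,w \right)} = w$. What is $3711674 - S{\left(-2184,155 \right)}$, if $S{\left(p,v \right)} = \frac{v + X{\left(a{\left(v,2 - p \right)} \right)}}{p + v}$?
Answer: $\frac{7530988887}{2029} \approx 3.7117 \cdot 10^{6}$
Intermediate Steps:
$S{\left(p,v \right)} = \frac{2 + v - p}{p + v}$ ($S{\left(p,v \right)} = \frac{v - \left(-2 + p\right)}{p + v} = \frac{2 + v - p}{p + v}$)
$3711674 - S{\left(-2184,155 \right)} = 3711674 - \frac{2 + 155 - -2184}{-2184 + 155} = 3711674 - \frac{2 + 155 + 2184}{-2029} = 3711674 - \left(- \frac{1}{2029}\right) 2341 = 3711674 - - \frac{2341}{2029} = 3711674 + \frac{2341}{2029} = \frac{7530988887}{2029}$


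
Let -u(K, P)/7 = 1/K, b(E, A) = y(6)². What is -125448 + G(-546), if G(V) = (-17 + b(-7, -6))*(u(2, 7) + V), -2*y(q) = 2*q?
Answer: -271777/2 ≈ -1.3589e+5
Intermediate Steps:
y(q) = -q
b(E, A) = 36 (b(E, A) = (-1*6)² = (-6)² = 36)
u(K, P) = -7/K
G(V) = -133/2 + 19*V (G(V) = (-17 + 36)*(-7/2 + V) = 19*(-7*½ + V) = 19*(-7/2 + V) = -133/2 + 19*V)
-125448 + G(-546) = -125448 + (-133/2 + 19*(-546)) = -125448 + (-133/2 - 10374) = -125448 - 20881/2 = -271777/2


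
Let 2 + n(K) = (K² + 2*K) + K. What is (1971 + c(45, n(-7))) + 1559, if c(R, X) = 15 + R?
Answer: 3590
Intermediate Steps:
n(K) = -2 + K² + 3*K (n(K) = -2 + ((K² + 2*K) + K) = -2 + (K² + 3*K) = -2 + K² + 3*K)
(1971 + c(45, n(-7))) + 1559 = (1971 + (15 + 45)) + 1559 = (1971 + 60) + 1559 = 2031 + 1559 = 3590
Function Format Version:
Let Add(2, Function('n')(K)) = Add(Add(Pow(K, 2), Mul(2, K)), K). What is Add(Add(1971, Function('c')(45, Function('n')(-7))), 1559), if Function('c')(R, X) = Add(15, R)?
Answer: 3590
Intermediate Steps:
Function('n')(K) = Add(-2, Pow(K, 2), Mul(3, K)) (Function('n')(K) = Add(-2, Add(Add(Pow(K, 2), Mul(2, K)), K)) = Add(-2, Add(Pow(K, 2), Mul(3, K))) = Add(-2, Pow(K, 2), Mul(3, K)))
Add(Add(1971, Function('c')(45, Function('n')(-7))), 1559) = Add(Add(1971, Add(15, 45)), 1559) = Add(Add(1971, 60), 1559) = Add(2031, 1559) = 3590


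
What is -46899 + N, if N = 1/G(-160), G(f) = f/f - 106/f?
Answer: -6237487/133 ≈ -46898.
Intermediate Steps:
G(f) = 1 - 106/f
N = 80/133 (N = 1/((-106 - 160)/(-160)) = 1/(-1/160*(-266)) = 1/(133/80) = 80/133 ≈ 0.60150)
-46899 + N = -46899 + 80/133 = -6237487/133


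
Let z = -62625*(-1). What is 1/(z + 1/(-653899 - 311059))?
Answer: 964958/60430494749 ≈ 1.5968e-5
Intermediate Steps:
z = 62625
1/(z + 1/(-653899 - 311059)) = 1/(62625 + 1/(-653899 - 311059)) = 1/(62625 + 1/(-964958)) = 1/(62625 - 1/964958) = 1/(60430494749/964958) = 964958/60430494749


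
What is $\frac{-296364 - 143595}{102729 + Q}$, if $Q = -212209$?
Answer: $\frac{439959}{109480} \approx 4.0186$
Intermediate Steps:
$\frac{-296364 - 143595}{102729 + Q} = \frac{-296364 - 143595}{102729 - 212209} = - \frac{439959}{-109480} = \left(-439959\right) \left(- \frac{1}{109480}\right) = \frac{439959}{109480}$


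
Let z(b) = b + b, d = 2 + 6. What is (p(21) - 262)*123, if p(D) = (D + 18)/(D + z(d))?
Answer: -1187565/37 ≈ -32096.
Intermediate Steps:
d = 8
z(b) = 2*b
p(D) = (18 + D)/(16 + D) (p(D) = (D + 18)/(D + 2*8) = (18 + D)/(D + 16) = (18 + D)/(16 + D))
(p(21) - 262)*123 = ((18 + 21)/(16 + 21) - 262)*123 = (39/37 - 262)*123 = -9655/37*123 = -1187565/37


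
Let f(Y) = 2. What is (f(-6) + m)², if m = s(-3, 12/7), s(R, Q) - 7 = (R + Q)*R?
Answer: 8100/49 ≈ 165.31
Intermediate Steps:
s(R, Q) = 7 + R*(Q + R) (s(R, Q) = 7 + (R + Q)*R = 7 + (Q + R)*R = 7 + R*(Q + R))
m = 76/7 (m = 7 + (-3)² + (12/7)*(-3) = 7 + 9 + (12*(⅐))*(-3) = 7 + 9 + (12/7)*(-3) = 7 + 9 - 36/7 = 76/7 ≈ 10.857)
(f(-6) + m)² = (2 + 76/7)² = (90/7)² = 8100/49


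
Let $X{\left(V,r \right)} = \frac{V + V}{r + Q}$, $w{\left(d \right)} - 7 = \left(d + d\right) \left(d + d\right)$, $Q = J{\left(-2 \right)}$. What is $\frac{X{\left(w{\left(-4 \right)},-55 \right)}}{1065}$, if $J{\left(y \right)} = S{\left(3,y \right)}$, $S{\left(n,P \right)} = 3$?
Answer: $- \frac{1}{390} \approx -0.0025641$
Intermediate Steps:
$J{\left(y \right)} = 3$
$Q = 3$
$w{\left(d \right)} = 7 + 4 d^{2}$ ($w{\left(d \right)} = 7 + \left(d + d\right) \left(d + d\right) = 7 + 2 d 2 d = 7 + 4 d^{2}$)
$X{\left(V,r \right)} = \frac{2 V}{3 + r}$ ($X{\left(V,r \right)} = \frac{V + V}{r + 3} = \frac{2 V}{3 + r}$)
$\frac{X{\left(w{\left(-4 \right)},-55 \right)}}{1065} = \frac{2 \left(7 + 4 \left(-4\right)^{2}\right) \frac{1}{3 - 55}}{1065} = \frac{2 \left(7 + 4 \cdot 16\right)}{-52} \cdot \frac{1}{1065} = 2 \left(7 + 64\right) \left(- \frac{1}{52}\right) \frac{1}{1065} = 2 \cdot 71 \left(- \frac{1}{52}\right) \frac{1}{1065} = \left(- \frac{71}{26}\right) \frac{1}{1065} = - \frac{1}{390}$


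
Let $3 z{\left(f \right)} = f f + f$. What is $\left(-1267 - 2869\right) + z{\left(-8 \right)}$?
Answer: $- \frac{12352}{3} \approx -4117.3$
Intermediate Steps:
$z{\left(f \right)} = \frac{f}{3} + \frac{f^{2}}{3}$ ($z{\left(f \right)} = \frac{f f + f}{3} = \frac{f^{2} + f}{3} = \frac{f + f^{2}}{3} = \frac{f}{3} + \frac{f^{2}}{3}$)
$\left(-1267 - 2869\right) + z{\left(-8 \right)} = \left(-1267 - 2869\right) + \frac{1}{3} \left(-8\right) \left(1 - 8\right) = -4136 + \frac{1}{3} \left(-8\right) \left(-7\right) = -4136 + \frac{56}{3} = - \frac{12352}{3}$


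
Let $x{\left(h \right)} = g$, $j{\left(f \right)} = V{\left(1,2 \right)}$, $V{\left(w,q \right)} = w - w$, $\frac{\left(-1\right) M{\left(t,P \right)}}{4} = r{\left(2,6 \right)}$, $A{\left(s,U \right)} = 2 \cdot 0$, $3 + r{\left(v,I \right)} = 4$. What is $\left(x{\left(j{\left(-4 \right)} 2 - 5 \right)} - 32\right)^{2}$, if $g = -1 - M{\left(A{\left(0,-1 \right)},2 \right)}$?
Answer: $841$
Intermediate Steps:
$r{\left(v,I \right)} = 1$ ($r{\left(v,I \right)} = -3 + 4 = 1$)
$A{\left(s,U \right)} = 0$
$M{\left(t,P \right)} = -4$ ($M{\left(t,P \right)} = \left(-4\right) 1 = -4$)
$V{\left(w,q \right)} = 0$
$j{\left(f \right)} = 0$
$g = 3$ ($g = -1 - -4 = -1 + 4 = 3$)
$x{\left(h \right)} = 3$
$\left(x{\left(j{\left(-4 \right)} 2 - 5 \right)} - 32\right)^{2} = \left(3 - 32\right)^{2} = \left(-29\right)^{2} = 841$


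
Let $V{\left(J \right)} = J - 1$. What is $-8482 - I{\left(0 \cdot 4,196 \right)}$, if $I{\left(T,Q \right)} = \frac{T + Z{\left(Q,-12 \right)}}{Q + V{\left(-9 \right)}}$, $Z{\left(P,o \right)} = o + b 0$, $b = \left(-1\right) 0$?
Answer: $- \frac{262940}{31} \approx -8481.9$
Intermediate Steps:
$b = 0$
$V{\left(J \right)} = -1 + J$
$Z{\left(P,o \right)} = o$ ($Z{\left(P,o \right)} = o + 0 \cdot 0 = o + 0 = o$)
$I{\left(T,Q \right)} = \frac{-12 + T}{-10 + Q}$ ($I{\left(T,Q \right)} = \frac{T - 12}{Q - 10} = \frac{-12 + T}{Q - 10} = \frac{-12 + T}{-10 + Q}$)
$-8482 - I{\left(0 \cdot 4,196 \right)} = -8482 - \frac{-12 + 0 \cdot 4}{-10 + 196} = -8482 - \frac{-12 + 0}{186} = -8482 - \frac{1}{186} \left(-12\right) = -8482 - - \frac{2}{31} = -8482 + \frac{2}{31} = - \frac{262940}{31}$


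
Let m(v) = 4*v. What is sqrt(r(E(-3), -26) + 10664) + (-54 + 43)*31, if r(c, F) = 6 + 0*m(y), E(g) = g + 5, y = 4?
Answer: -341 + sqrt(10670) ≈ -237.70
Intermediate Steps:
E(g) = 5 + g
r(c, F) = 6 (r(c, F) = 6 + 0*(4*4) = 6 + 0*16 = 6 + 0 = 6)
sqrt(r(E(-3), -26) + 10664) + (-54 + 43)*31 = sqrt(6 + 10664) + (-54 + 43)*31 = sqrt(10670) - 11*31 = sqrt(10670) - 341 = -341 + sqrt(10670)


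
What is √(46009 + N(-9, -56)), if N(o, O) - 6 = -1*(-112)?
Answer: √46127 ≈ 214.77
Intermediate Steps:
N(o, O) = 118 (N(o, O) = 6 - 1*(-112) = 6 + 112 = 118)
√(46009 + N(-9, -56)) = √(46009 + 118) = √46127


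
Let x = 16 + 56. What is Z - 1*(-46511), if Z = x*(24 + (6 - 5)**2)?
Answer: 48311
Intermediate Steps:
x = 72
Z = 1800 (Z = 72*(24 + (6 - 5)**2) = 72*(24 + 1**2) = 72*(24 + 1) = 72*25 = 1800)
Z - 1*(-46511) = 1800 - 1*(-46511) = 1800 + 46511 = 48311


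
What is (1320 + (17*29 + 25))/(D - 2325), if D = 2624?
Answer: 1838/299 ≈ 6.1472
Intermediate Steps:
(1320 + (17*29 + 25))/(D - 2325) = (1320 + (17*29 + 25))/(2624 - 2325) = (1320 + (493 + 25))/299 = (1320 + 518)*(1/299) = 1838*(1/299) = 1838/299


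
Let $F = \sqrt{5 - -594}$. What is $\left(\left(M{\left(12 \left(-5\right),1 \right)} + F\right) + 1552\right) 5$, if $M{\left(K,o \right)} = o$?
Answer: $7765 + 5 \sqrt{599} \approx 7887.4$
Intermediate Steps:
$F = \sqrt{599}$ ($F = \sqrt{5 + 594} = \sqrt{599} \approx 24.474$)
$\left(\left(M{\left(12 \left(-5\right),1 \right)} + F\right) + 1552\right) 5 = \left(\left(1 + \sqrt{599}\right) + 1552\right) 5 = \left(1553 + \sqrt{599}\right) 5 = 7765 + 5 \sqrt{599}$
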